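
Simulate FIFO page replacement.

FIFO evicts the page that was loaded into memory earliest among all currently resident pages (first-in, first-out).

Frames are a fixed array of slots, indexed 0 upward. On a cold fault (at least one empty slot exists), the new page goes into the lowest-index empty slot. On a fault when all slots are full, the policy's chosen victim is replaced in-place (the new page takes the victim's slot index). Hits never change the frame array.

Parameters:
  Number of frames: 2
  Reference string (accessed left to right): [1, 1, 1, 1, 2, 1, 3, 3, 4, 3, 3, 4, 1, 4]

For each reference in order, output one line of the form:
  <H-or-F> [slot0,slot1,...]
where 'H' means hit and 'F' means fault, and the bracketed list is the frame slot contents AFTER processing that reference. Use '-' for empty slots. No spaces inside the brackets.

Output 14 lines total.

F [1,-]
H [1,-]
H [1,-]
H [1,-]
F [1,2]
H [1,2]
F [3,2]
H [3,2]
F [3,4]
H [3,4]
H [3,4]
H [3,4]
F [1,4]
H [1,4]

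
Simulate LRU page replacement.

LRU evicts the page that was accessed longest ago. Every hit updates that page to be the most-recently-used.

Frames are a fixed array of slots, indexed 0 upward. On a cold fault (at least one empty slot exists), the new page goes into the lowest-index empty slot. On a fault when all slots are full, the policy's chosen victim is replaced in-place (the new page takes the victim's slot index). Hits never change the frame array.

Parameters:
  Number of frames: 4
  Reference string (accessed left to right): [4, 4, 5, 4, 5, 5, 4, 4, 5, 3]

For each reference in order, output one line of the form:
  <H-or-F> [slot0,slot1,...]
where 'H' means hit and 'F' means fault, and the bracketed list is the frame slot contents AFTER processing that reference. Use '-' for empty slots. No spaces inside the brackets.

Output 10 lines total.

F [4,-,-,-]
H [4,-,-,-]
F [4,5,-,-]
H [4,5,-,-]
H [4,5,-,-]
H [4,5,-,-]
H [4,5,-,-]
H [4,5,-,-]
H [4,5,-,-]
F [4,5,3,-]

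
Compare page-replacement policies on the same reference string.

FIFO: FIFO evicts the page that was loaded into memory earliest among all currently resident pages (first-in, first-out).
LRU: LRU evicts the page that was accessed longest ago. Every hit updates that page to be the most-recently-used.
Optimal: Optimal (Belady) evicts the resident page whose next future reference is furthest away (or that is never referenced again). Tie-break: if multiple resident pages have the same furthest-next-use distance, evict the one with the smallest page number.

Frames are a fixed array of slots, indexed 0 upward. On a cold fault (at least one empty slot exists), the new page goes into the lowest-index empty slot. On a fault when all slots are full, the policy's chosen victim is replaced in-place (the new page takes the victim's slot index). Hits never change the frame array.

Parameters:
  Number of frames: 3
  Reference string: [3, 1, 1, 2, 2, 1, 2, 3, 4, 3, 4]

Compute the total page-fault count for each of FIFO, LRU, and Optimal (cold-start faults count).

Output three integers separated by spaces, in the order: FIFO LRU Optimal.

Answer: 5 4 4

Derivation:
--- FIFO ---
  step 0: ref 3 -> FAULT, frames=[3,-,-] (faults so far: 1)
  step 1: ref 1 -> FAULT, frames=[3,1,-] (faults so far: 2)
  step 2: ref 1 -> HIT, frames=[3,1,-] (faults so far: 2)
  step 3: ref 2 -> FAULT, frames=[3,1,2] (faults so far: 3)
  step 4: ref 2 -> HIT, frames=[3,1,2] (faults so far: 3)
  step 5: ref 1 -> HIT, frames=[3,1,2] (faults so far: 3)
  step 6: ref 2 -> HIT, frames=[3,1,2] (faults so far: 3)
  step 7: ref 3 -> HIT, frames=[3,1,2] (faults so far: 3)
  step 8: ref 4 -> FAULT, evict 3, frames=[4,1,2] (faults so far: 4)
  step 9: ref 3 -> FAULT, evict 1, frames=[4,3,2] (faults so far: 5)
  step 10: ref 4 -> HIT, frames=[4,3,2] (faults so far: 5)
  FIFO total faults: 5
--- LRU ---
  step 0: ref 3 -> FAULT, frames=[3,-,-] (faults so far: 1)
  step 1: ref 1 -> FAULT, frames=[3,1,-] (faults so far: 2)
  step 2: ref 1 -> HIT, frames=[3,1,-] (faults so far: 2)
  step 3: ref 2 -> FAULT, frames=[3,1,2] (faults so far: 3)
  step 4: ref 2 -> HIT, frames=[3,1,2] (faults so far: 3)
  step 5: ref 1 -> HIT, frames=[3,1,2] (faults so far: 3)
  step 6: ref 2 -> HIT, frames=[3,1,2] (faults so far: 3)
  step 7: ref 3 -> HIT, frames=[3,1,2] (faults so far: 3)
  step 8: ref 4 -> FAULT, evict 1, frames=[3,4,2] (faults so far: 4)
  step 9: ref 3 -> HIT, frames=[3,4,2] (faults so far: 4)
  step 10: ref 4 -> HIT, frames=[3,4,2] (faults so far: 4)
  LRU total faults: 4
--- Optimal ---
  step 0: ref 3 -> FAULT, frames=[3,-,-] (faults so far: 1)
  step 1: ref 1 -> FAULT, frames=[3,1,-] (faults so far: 2)
  step 2: ref 1 -> HIT, frames=[3,1,-] (faults so far: 2)
  step 3: ref 2 -> FAULT, frames=[3,1,2] (faults so far: 3)
  step 4: ref 2 -> HIT, frames=[3,1,2] (faults so far: 3)
  step 5: ref 1 -> HIT, frames=[3,1,2] (faults so far: 3)
  step 6: ref 2 -> HIT, frames=[3,1,2] (faults so far: 3)
  step 7: ref 3 -> HIT, frames=[3,1,2] (faults so far: 3)
  step 8: ref 4 -> FAULT, evict 1, frames=[3,4,2] (faults so far: 4)
  step 9: ref 3 -> HIT, frames=[3,4,2] (faults so far: 4)
  step 10: ref 4 -> HIT, frames=[3,4,2] (faults so far: 4)
  Optimal total faults: 4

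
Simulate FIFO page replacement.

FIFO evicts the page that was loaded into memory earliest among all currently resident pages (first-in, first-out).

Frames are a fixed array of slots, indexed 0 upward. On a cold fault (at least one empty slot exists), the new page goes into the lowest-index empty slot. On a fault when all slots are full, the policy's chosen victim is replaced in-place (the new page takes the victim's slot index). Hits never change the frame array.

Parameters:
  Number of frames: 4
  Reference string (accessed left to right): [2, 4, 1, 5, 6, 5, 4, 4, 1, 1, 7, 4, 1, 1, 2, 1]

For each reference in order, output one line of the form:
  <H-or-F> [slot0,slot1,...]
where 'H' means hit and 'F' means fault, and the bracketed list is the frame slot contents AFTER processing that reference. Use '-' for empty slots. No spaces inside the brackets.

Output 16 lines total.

F [2,-,-,-]
F [2,4,-,-]
F [2,4,1,-]
F [2,4,1,5]
F [6,4,1,5]
H [6,4,1,5]
H [6,4,1,5]
H [6,4,1,5]
H [6,4,1,5]
H [6,4,1,5]
F [6,7,1,5]
F [6,7,4,5]
F [6,7,4,1]
H [6,7,4,1]
F [2,7,4,1]
H [2,7,4,1]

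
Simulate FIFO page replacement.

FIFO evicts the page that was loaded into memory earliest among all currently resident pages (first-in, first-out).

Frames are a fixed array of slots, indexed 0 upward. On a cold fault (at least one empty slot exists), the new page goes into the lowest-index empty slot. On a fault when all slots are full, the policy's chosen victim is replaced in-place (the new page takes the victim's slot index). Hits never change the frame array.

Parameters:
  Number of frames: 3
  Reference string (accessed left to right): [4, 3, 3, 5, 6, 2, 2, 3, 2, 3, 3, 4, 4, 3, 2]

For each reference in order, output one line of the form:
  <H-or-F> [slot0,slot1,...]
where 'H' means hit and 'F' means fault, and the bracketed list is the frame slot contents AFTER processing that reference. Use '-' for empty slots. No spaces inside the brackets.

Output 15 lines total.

F [4,-,-]
F [4,3,-]
H [4,3,-]
F [4,3,5]
F [6,3,5]
F [6,2,5]
H [6,2,5]
F [6,2,3]
H [6,2,3]
H [6,2,3]
H [6,2,3]
F [4,2,3]
H [4,2,3]
H [4,2,3]
H [4,2,3]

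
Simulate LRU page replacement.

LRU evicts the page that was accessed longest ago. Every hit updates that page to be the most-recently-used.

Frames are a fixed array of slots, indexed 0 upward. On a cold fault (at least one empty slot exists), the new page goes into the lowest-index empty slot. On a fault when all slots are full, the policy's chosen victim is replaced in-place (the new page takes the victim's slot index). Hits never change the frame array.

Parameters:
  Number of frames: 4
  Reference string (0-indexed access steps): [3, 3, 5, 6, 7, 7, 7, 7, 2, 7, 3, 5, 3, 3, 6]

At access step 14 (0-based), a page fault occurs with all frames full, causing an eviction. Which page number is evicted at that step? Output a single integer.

Step 0: ref 3 -> FAULT, frames=[3,-,-,-]
Step 1: ref 3 -> HIT, frames=[3,-,-,-]
Step 2: ref 5 -> FAULT, frames=[3,5,-,-]
Step 3: ref 6 -> FAULT, frames=[3,5,6,-]
Step 4: ref 7 -> FAULT, frames=[3,5,6,7]
Step 5: ref 7 -> HIT, frames=[3,5,6,7]
Step 6: ref 7 -> HIT, frames=[3,5,6,7]
Step 7: ref 7 -> HIT, frames=[3,5,6,7]
Step 8: ref 2 -> FAULT, evict 3, frames=[2,5,6,7]
Step 9: ref 7 -> HIT, frames=[2,5,6,7]
Step 10: ref 3 -> FAULT, evict 5, frames=[2,3,6,7]
Step 11: ref 5 -> FAULT, evict 6, frames=[2,3,5,7]
Step 12: ref 3 -> HIT, frames=[2,3,5,7]
Step 13: ref 3 -> HIT, frames=[2,3,5,7]
Step 14: ref 6 -> FAULT, evict 2, frames=[6,3,5,7]
At step 14: evicted page 2

Answer: 2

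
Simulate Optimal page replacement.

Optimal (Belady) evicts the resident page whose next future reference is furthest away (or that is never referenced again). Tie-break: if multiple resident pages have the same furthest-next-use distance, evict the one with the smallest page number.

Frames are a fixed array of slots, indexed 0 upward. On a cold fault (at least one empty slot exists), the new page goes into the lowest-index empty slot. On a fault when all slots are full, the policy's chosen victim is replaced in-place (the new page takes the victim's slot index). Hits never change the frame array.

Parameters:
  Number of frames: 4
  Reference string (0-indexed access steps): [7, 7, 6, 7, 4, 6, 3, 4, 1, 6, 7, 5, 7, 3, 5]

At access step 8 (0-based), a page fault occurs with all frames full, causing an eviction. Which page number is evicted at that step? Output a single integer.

Answer: 4

Derivation:
Step 0: ref 7 -> FAULT, frames=[7,-,-,-]
Step 1: ref 7 -> HIT, frames=[7,-,-,-]
Step 2: ref 6 -> FAULT, frames=[7,6,-,-]
Step 3: ref 7 -> HIT, frames=[7,6,-,-]
Step 4: ref 4 -> FAULT, frames=[7,6,4,-]
Step 5: ref 6 -> HIT, frames=[7,6,4,-]
Step 6: ref 3 -> FAULT, frames=[7,6,4,3]
Step 7: ref 4 -> HIT, frames=[7,6,4,3]
Step 8: ref 1 -> FAULT, evict 4, frames=[7,6,1,3]
At step 8: evicted page 4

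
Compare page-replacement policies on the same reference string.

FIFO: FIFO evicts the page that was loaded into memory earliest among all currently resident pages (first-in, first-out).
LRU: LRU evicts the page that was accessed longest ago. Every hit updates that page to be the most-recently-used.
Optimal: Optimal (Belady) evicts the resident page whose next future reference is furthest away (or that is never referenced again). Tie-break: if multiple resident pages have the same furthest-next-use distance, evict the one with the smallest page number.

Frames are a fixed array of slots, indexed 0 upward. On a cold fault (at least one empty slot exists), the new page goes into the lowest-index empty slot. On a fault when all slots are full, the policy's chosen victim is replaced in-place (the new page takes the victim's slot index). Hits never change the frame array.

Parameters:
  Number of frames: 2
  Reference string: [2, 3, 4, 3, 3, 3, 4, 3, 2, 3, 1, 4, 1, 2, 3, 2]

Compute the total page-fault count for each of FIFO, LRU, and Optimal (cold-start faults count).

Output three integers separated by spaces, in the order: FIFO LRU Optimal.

Answer: 9 8 8

Derivation:
--- FIFO ---
  step 0: ref 2 -> FAULT, frames=[2,-] (faults so far: 1)
  step 1: ref 3 -> FAULT, frames=[2,3] (faults so far: 2)
  step 2: ref 4 -> FAULT, evict 2, frames=[4,3] (faults so far: 3)
  step 3: ref 3 -> HIT, frames=[4,3] (faults so far: 3)
  step 4: ref 3 -> HIT, frames=[4,3] (faults so far: 3)
  step 5: ref 3 -> HIT, frames=[4,3] (faults so far: 3)
  step 6: ref 4 -> HIT, frames=[4,3] (faults so far: 3)
  step 7: ref 3 -> HIT, frames=[4,3] (faults so far: 3)
  step 8: ref 2 -> FAULT, evict 3, frames=[4,2] (faults so far: 4)
  step 9: ref 3 -> FAULT, evict 4, frames=[3,2] (faults so far: 5)
  step 10: ref 1 -> FAULT, evict 2, frames=[3,1] (faults so far: 6)
  step 11: ref 4 -> FAULT, evict 3, frames=[4,1] (faults so far: 7)
  step 12: ref 1 -> HIT, frames=[4,1] (faults so far: 7)
  step 13: ref 2 -> FAULT, evict 1, frames=[4,2] (faults so far: 8)
  step 14: ref 3 -> FAULT, evict 4, frames=[3,2] (faults so far: 9)
  step 15: ref 2 -> HIT, frames=[3,2] (faults so far: 9)
  FIFO total faults: 9
--- LRU ---
  step 0: ref 2 -> FAULT, frames=[2,-] (faults so far: 1)
  step 1: ref 3 -> FAULT, frames=[2,3] (faults so far: 2)
  step 2: ref 4 -> FAULT, evict 2, frames=[4,3] (faults so far: 3)
  step 3: ref 3 -> HIT, frames=[4,3] (faults so far: 3)
  step 4: ref 3 -> HIT, frames=[4,3] (faults so far: 3)
  step 5: ref 3 -> HIT, frames=[4,3] (faults so far: 3)
  step 6: ref 4 -> HIT, frames=[4,3] (faults so far: 3)
  step 7: ref 3 -> HIT, frames=[4,3] (faults so far: 3)
  step 8: ref 2 -> FAULT, evict 4, frames=[2,3] (faults so far: 4)
  step 9: ref 3 -> HIT, frames=[2,3] (faults so far: 4)
  step 10: ref 1 -> FAULT, evict 2, frames=[1,3] (faults so far: 5)
  step 11: ref 4 -> FAULT, evict 3, frames=[1,4] (faults so far: 6)
  step 12: ref 1 -> HIT, frames=[1,4] (faults so far: 6)
  step 13: ref 2 -> FAULT, evict 4, frames=[1,2] (faults so far: 7)
  step 14: ref 3 -> FAULT, evict 1, frames=[3,2] (faults so far: 8)
  step 15: ref 2 -> HIT, frames=[3,2] (faults so far: 8)
  LRU total faults: 8
--- Optimal ---
  step 0: ref 2 -> FAULT, frames=[2,-] (faults so far: 1)
  step 1: ref 3 -> FAULT, frames=[2,3] (faults so far: 2)
  step 2: ref 4 -> FAULT, evict 2, frames=[4,3] (faults so far: 3)
  step 3: ref 3 -> HIT, frames=[4,3] (faults so far: 3)
  step 4: ref 3 -> HIT, frames=[4,3] (faults so far: 3)
  step 5: ref 3 -> HIT, frames=[4,3] (faults so far: 3)
  step 6: ref 4 -> HIT, frames=[4,3] (faults so far: 3)
  step 7: ref 3 -> HIT, frames=[4,3] (faults so far: 3)
  step 8: ref 2 -> FAULT, evict 4, frames=[2,3] (faults so far: 4)
  step 9: ref 3 -> HIT, frames=[2,3] (faults so far: 4)
  step 10: ref 1 -> FAULT, evict 3, frames=[2,1] (faults so far: 5)
  step 11: ref 4 -> FAULT, evict 2, frames=[4,1] (faults so far: 6)
  step 12: ref 1 -> HIT, frames=[4,1] (faults so far: 6)
  step 13: ref 2 -> FAULT, evict 1, frames=[4,2] (faults so far: 7)
  step 14: ref 3 -> FAULT, evict 4, frames=[3,2] (faults so far: 8)
  step 15: ref 2 -> HIT, frames=[3,2] (faults so far: 8)
  Optimal total faults: 8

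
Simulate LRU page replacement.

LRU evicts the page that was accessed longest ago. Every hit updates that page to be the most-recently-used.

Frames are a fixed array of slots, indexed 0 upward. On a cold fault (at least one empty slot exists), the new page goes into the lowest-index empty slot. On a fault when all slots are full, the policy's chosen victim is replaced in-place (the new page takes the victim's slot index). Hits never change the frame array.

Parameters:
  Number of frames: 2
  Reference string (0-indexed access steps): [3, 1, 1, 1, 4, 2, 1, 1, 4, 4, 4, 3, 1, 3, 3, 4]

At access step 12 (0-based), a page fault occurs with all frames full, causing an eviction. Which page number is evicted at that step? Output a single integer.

Step 0: ref 3 -> FAULT, frames=[3,-]
Step 1: ref 1 -> FAULT, frames=[3,1]
Step 2: ref 1 -> HIT, frames=[3,1]
Step 3: ref 1 -> HIT, frames=[3,1]
Step 4: ref 4 -> FAULT, evict 3, frames=[4,1]
Step 5: ref 2 -> FAULT, evict 1, frames=[4,2]
Step 6: ref 1 -> FAULT, evict 4, frames=[1,2]
Step 7: ref 1 -> HIT, frames=[1,2]
Step 8: ref 4 -> FAULT, evict 2, frames=[1,4]
Step 9: ref 4 -> HIT, frames=[1,4]
Step 10: ref 4 -> HIT, frames=[1,4]
Step 11: ref 3 -> FAULT, evict 1, frames=[3,4]
Step 12: ref 1 -> FAULT, evict 4, frames=[3,1]
At step 12: evicted page 4

Answer: 4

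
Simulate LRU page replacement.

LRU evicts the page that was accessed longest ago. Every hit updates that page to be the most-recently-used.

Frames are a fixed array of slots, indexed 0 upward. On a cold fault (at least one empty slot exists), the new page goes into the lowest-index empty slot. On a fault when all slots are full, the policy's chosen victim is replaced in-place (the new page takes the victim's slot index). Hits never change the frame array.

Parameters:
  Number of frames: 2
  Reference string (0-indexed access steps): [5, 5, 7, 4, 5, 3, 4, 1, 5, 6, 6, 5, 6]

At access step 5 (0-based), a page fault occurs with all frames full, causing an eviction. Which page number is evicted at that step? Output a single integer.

Answer: 4

Derivation:
Step 0: ref 5 -> FAULT, frames=[5,-]
Step 1: ref 5 -> HIT, frames=[5,-]
Step 2: ref 7 -> FAULT, frames=[5,7]
Step 3: ref 4 -> FAULT, evict 5, frames=[4,7]
Step 4: ref 5 -> FAULT, evict 7, frames=[4,5]
Step 5: ref 3 -> FAULT, evict 4, frames=[3,5]
At step 5: evicted page 4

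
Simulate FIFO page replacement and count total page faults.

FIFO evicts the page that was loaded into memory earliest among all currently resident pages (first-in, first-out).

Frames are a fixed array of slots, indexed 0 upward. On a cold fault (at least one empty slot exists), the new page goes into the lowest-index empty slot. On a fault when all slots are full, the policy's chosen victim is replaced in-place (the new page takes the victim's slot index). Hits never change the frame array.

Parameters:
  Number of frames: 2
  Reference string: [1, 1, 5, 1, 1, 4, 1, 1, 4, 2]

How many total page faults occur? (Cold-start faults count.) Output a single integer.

Step 0: ref 1 → FAULT, frames=[1,-]
Step 1: ref 1 → HIT, frames=[1,-]
Step 2: ref 5 → FAULT, frames=[1,5]
Step 3: ref 1 → HIT, frames=[1,5]
Step 4: ref 1 → HIT, frames=[1,5]
Step 5: ref 4 → FAULT (evict 1), frames=[4,5]
Step 6: ref 1 → FAULT (evict 5), frames=[4,1]
Step 7: ref 1 → HIT, frames=[4,1]
Step 8: ref 4 → HIT, frames=[4,1]
Step 9: ref 2 → FAULT (evict 4), frames=[2,1]
Total faults: 5

Answer: 5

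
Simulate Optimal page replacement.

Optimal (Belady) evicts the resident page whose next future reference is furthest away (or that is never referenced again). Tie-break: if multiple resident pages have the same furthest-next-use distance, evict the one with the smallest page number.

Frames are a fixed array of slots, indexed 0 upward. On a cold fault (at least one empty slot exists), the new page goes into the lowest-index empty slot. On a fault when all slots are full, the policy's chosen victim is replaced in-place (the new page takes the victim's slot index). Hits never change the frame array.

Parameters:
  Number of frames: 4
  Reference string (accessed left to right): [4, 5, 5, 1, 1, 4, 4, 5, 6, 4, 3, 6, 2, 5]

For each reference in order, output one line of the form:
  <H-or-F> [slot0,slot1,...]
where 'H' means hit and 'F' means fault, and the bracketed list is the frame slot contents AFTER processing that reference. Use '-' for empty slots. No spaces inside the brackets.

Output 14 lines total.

F [4,-,-,-]
F [4,5,-,-]
H [4,5,-,-]
F [4,5,1,-]
H [4,5,1,-]
H [4,5,1,-]
H [4,5,1,-]
H [4,5,1,-]
F [4,5,1,6]
H [4,5,1,6]
F [4,5,3,6]
H [4,5,3,6]
F [4,5,2,6]
H [4,5,2,6]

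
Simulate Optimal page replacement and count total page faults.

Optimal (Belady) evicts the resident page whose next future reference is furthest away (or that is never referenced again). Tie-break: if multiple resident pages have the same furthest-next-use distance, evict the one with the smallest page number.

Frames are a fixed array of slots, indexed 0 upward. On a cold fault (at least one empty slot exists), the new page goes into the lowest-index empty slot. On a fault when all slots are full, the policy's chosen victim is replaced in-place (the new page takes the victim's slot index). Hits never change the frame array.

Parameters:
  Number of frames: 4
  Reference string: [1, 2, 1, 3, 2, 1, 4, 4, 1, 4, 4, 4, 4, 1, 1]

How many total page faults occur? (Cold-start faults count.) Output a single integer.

Step 0: ref 1 → FAULT, frames=[1,-,-,-]
Step 1: ref 2 → FAULT, frames=[1,2,-,-]
Step 2: ref 1 → HIT, frames=[1,2,-,-]
Step 3: ref 3 → FAULT, frames=[1,2,3,-]
Step 4: ref 2 → HIT, frames=[1,2,3,-]
Step 5: ref 1 → HIT, frames=[1,2,3,-]
Step 6: ref 4 → FAULT, frames=[1,2,3,4]
Step 7: ref 4 → HIT, frames=[1,2,3,4]
Step 8: ref 1 → HIT, frames=[1,2,3,4]
Step 9: ref 4 → HIT, frames=[1,2,3,4]
Step 10: ref 4 → HIT, frames=[1,2,3,4]
Step 11: ref 4 → HIT, frames=[1,2,3,4]
Step 12: ref 4 → HIT, frames=[1,2,3,4]
Step 13: ref 1 → HIT, frames=[1,2,3,4]
Step 14: ref 1 → HIT, frames=[1,2,3,4]
Total faults: 4

Answer: 4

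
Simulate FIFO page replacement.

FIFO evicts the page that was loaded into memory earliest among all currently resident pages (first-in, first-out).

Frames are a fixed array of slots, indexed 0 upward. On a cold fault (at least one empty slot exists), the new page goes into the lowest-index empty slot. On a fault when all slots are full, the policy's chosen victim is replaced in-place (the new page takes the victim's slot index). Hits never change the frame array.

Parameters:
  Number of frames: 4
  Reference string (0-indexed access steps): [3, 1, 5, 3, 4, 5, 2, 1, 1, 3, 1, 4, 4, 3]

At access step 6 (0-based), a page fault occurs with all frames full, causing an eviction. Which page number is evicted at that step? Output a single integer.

Step 0: ref 3 -> FAULT, frames=[3,-,-,-]
Step 1: ref 1 -> FAULT, frames=[3,1,-,-]
Step 2: ref 5 -> FAULT, frames=[3,1,5,-]
Step 3: ref 3 -> HIT, frames=[3,1,5,-]
Step 4: ref 4 -> FAULT, frames=[3,1,5,4]
Step 5: ref 5 -> HIT, frames=[3,1,5,4]
Step 6: ref 2 -> FAULT, evict 3, frames=[2,1,5,4]
At step 6: evicted page 3

Answer: 3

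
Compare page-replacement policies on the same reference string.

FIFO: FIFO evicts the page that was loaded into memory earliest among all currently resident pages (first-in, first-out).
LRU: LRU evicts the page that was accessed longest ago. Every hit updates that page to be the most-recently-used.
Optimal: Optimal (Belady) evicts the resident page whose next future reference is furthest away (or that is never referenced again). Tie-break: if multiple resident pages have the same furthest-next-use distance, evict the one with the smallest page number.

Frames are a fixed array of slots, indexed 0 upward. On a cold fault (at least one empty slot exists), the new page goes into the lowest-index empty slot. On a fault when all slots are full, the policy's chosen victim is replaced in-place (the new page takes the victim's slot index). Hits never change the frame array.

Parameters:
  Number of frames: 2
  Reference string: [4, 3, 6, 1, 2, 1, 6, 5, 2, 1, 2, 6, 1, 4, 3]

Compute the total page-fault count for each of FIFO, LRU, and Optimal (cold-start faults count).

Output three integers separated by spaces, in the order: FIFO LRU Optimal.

--- FIFO ---
  step 0: ref 4 -> FAULT, frames=[4,-] (faults so far: 1)
  step 1: ref 3 -> FAULT, frames=[4,3] (faults so far: 2)
  step 2: ref 6 -> FAULT, evict 4, frames=[6,3] (faults so far: 3)
  step 3: ref 1 -> FAULT, evict 3, frames=[6,1] (faults so far: 4)
  step 4: ref 2 -> FAULT, evict 6, frames=[2,1] (faults so far: 5)
  step 5: ref 1 -> HIT, frames=[2,1] (faults so far: 5)
  step 6: ref 6 -> FAULT, evict 1, frames=[2,6] (faults so far: 6)
  step 7: ref 5 -> FAULT, evict 2, frames=[5,6] (faults so far: 7)
  step 8: ref 2 -> FAULT, evict 6, frames=[5,2] (faults so far: 8)
  step 9: ref 1 -> FAULT, evict 5, frames=[1,2] (faults so far: 9)
  step 10: ref 2 -> HIT, frames=[1,2] (faults so far: 9)
  step 11: ref 6 -> FAULT, evict 2, frames=[1,6] (faults so far: 10)
  step 12: ref 1 -> HIT, frames=[1,6] (faults so far: 10)
  step 13: ref 4 -> FAULT, evict 1, frames=[4,6] (faults so far: 11)
  step 14: ref 3 -> FAULT, evict 6, frames=[4,3] (faults so far: 12)
  FIFO total faults: 12
--- LRU ---
  step 0: ref 4 -> FAULT, frames=[4,-] (faults so far: 1)
  step 1: ref 3 -> FAULT, frames=[4,3] (faults so far: 2)
  step 2: ref 6 -> FAULT, evict 4, frames=[6,3] (faults so far: 3)
  step 3: ref 1 -> FAULT, evict 3, frames=[6,1] (faults so far: 4)
  step 4: ref 2 -> FAULT, evict 6, frames=[2,1] (faults so far: 5)
  step 5: ref 1 -> HIT, frames=[2,1] (faults so far: 5)
  step 6: ref 6 -> FAULT, evict 2, frames=[6,1] (faults so far: 6)
  step 7: ref 5 -> FAULT, evict 1, frames=[6,5] (faults so far: 7)
  step 8: ref 2 -> FAULT, evict 6, frames=[2,5] (faults so far: 8)
  step 9: ref 1 -> FAULT, evict 5, frames=[2,1] (faults so far: 9)
  step 10: ref 2 -> HIT, frames=[2,1] (faults so far: 9)
  step 11: ref 6 -> FAULT, evict 1, frames=[2,6] (faults so far: 10)
  step 12: ref 1 -> FAULT, evict 2, frames=[1,6] (faults so far: 11)
  step 13: ref 4 -> FAULT, evict 6, frames=[1,4] (faults so far: 12)
  step 14: ref 3 -> FAULT, evict 1, frames=[3,4] (faults so far: 13)
  LRU total faults: 13
--- Optimal ---
  step 0: ref 4 -> FAULT, frames=[4,-] (faults so far: 1)
  step 1: ref 3 -> FAULT, frames=[4,3] (faults so far: 2)
  step 2: ref 6 -> FAULT, evict 3, frames=[4,6] (faults so far: 3)
  step 3: ref 1 -> FAULT, evict 4, frames=[1,6] (faults so far: 4)
  step 4: ref 2 -> FAULT, evict 6, frames=[1,2] (faults so far: 5)
  step 5: ref 1 -> HIT, frames=[1,2] (faults so far: 5)
  step 6: ref 6 -> FAULT, evict 1, frames=[6,2] (faults so far: 6)
  step 7: ref 5 -> FAULT, evict 6, frames=[5,2] (faults so far: 7)
  step 8: ref 2 -> HIT, frames=[5,2] (faults so far: 7)
  step 9: ref 1 -> FAULT, evict 5, frames=[1,2] (faults so far: 8)
  step 10: ref 2 -> HIT, frames=[1,2] (faults so far: 8)
  step 11: ref 6 -> FAULT, evict 2, frames=[1,6] (faults so far: 9)
  step 12: ref 1 -> HIT, frames=[1,6] (faults so far: 9)
  step 13: ref 4 -> FAULT, evict 1, frames=[4,6] (faults so far: 10)
  step 14: ref 3 -> FAULT, evict 4, frames=[3,6] (faults so far: 11)
  Optimal total faults: 11

Answer: 12 13 11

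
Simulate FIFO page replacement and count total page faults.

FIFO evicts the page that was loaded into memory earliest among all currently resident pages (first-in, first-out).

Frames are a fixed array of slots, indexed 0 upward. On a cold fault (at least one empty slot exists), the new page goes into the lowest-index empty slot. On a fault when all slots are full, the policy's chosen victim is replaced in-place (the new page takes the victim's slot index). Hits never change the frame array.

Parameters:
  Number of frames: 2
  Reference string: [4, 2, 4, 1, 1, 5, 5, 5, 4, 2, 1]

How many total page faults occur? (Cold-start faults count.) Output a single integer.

Step 0: ref 4 → FAULT, frames=[4,-]
Step 1: ref 2 → FAULT, frames=[4,2]
Step 2: ref 4 → HIT, frames=[4,2]
Step 3: ref 1 → FAULT (evict 4), frames=[1,2]
Step 4: ref 1 → HIT, frames=[1,2]
Step 5: ref 5 → FAULT (evict 2), frames=[1,5]
Step 6: ref 5 → HIT, frames=[1,5]
Step 7: ref 5 → HIT, frames=[1,5]
Step 8: ref 4 → FAULT (evict 1), frames=[4,5]
Step 9: ref 2 → FAULT (evict 5), frames=[4,2]
Step 10: ref 1 → FAULT (evict 4), frames=[1,2]
Total faults: 7

Answer: 7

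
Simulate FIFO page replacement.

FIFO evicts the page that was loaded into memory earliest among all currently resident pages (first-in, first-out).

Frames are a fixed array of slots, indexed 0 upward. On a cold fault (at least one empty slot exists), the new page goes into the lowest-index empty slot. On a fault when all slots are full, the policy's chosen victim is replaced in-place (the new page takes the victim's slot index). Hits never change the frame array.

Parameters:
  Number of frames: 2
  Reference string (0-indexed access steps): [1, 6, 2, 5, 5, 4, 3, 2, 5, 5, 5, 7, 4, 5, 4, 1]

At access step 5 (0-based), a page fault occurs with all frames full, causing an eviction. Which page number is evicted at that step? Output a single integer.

Step 0: ref 1 -> FAULT, frames=[1,-]
Step 1: ref 6 -> FAULT, frames=[1,6]
Step 2: ref 2 -> FAULT, evict 1, frames=[2,6]
Step 3: ref 5 -> FAULT, evict 6, frames=[2,5]
Step 4: ref 5 -> HIT, frames=[2,5]
Step 5: ref 4 -> FAULT, evict 2, frames=[4,5]
At step 5: evicted page 2

Answer: 2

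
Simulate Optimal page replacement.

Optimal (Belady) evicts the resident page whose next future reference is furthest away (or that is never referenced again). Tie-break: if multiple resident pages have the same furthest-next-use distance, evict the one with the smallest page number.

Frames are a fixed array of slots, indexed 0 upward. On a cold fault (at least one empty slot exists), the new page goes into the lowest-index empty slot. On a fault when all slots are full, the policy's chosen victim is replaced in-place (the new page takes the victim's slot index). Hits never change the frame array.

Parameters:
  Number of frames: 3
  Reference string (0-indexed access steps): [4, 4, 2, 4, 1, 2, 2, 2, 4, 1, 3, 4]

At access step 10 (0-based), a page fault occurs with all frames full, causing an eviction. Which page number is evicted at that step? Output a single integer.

Step 0: ref 4 -> FAULT, frames=[4,-,-]
Step 1: ref 4 -> HIT, frames=[4,-,-]
Step 2: ref 2 -> FAULT, frames=[4,2,-]
Step 3: ref 4 -> HIT, frames=[4,2,-]
Step 4: ref 1 -> FAULT, frames=[4,2,1]
Step 5: ref 2 -> HIT, frames=[4,2,1]
Step 6: ref 2 -> HIT, frames=[4,2,1]
Step 7: ref 2 -> HIT, frames=[4,2,1]
Step 8: ref 4 -> HIT, frames=[4,2,1]
Step 9: ref 1 -> HIT, frames=[4,2,1]
Step 10: ref 3 -> FAULT, evict 1, frames=[4,2,3]
At step 10: evicted page 1

Answer: 1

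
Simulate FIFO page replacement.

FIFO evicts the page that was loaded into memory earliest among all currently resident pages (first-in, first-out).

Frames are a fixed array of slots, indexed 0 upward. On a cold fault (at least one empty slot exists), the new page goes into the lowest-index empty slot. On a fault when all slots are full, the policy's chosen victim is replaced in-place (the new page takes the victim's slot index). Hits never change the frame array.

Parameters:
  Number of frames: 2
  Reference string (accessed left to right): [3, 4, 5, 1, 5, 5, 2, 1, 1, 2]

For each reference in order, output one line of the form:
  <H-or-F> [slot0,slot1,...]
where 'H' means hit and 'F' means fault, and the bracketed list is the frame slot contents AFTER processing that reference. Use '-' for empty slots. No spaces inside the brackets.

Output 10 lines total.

F [3,-]
F [3,4]
F [5,4]
F [5,1]
H [5,1]
H [5,1]
F [2,1]
H [2,1]
H [2,1]
H [2,1]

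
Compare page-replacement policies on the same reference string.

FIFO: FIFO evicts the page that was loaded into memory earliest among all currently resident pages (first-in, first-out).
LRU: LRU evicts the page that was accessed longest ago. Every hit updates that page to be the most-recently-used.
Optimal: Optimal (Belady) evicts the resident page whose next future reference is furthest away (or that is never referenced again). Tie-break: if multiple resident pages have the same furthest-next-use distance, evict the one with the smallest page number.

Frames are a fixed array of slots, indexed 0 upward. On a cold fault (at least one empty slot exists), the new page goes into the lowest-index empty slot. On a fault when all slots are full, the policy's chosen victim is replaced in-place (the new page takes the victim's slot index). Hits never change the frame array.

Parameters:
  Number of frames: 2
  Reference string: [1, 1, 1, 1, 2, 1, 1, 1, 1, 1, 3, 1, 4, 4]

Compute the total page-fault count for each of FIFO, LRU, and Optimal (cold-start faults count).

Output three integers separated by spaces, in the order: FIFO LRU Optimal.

--- FIFO ---
  step 0: ref 1 -> FAULT, frames=[1,-] (faults so far: 1)
  step 1: ref 1 -> HIT, frames=[1,-] (faults so far: 1)
  step 2: ref 1 -> HIT, frames=[1,-] (faults so far: 1)
  step 3: ref 1 -> HIT, frames=[1,-] (faults so far: 1)
  step 4: ref 2 -> FAULT, frames=[1,2] (faults so far: 2)
  step 5: ref 1 -> HIT, frames=[1,2] (faults so far: 2)
  step 6: ref 1 -> HIT, frames=[1,2] (faults so far: 2)
  step 7: ref 1 -> HIT, frames=[1,2] (faults so far: 2)
  step 8: ref 1 -> HIT, frames=[1,2] (faults so far: 2)
  step 9: ref 1 -> HIT, frames=[1,2] (faults so far: 2)
  step 10: ref 3 -> FAULT, evict 1, frames=[3,2] (faults so far: 3)
  step 11: ref 1 -> FAULT, evict 2, frames=[3,1] (faults so far: 4)
  step 12: ref 4 -> FAULT, evict 3, frames=[4,1] (faults so far: 5)
  step 13: ref 4 -> HIT, frames=[4,1] (faults so far: 5)
  FIFO total faults: 5
--- LRU ---
  step 0: ref 1 -> FAULT, frames=[1,-] (faults so far: 1)
  step 1: ref 1 -> HIT, frames=[1,-] (faults so far: 1)
  step 2: ref 1 -> HIT, frames=[1,-] (faults so far: 1)
  step 3: ref 1 -> HIT, frames=[1,-] (faults so far: 1)
  step 4: ref 2 -> FAULT, frames=[1,2] (faults so far: 2)
  step 5: ref 1 -> HIT, frames=[1,2] (faults so far: 2)
  step 6: ref 1 -> HIT, frames=[1,2] (faults so far: 2)
  step 7: ref 1 -> HIT, frames=[1,2] (faults so far: 2)
  step 8: ref 1 -> HIT, frames=[1,2] (faults so far: 2)
  step 9: ref 1 -> HIT, frames=[1,2] (faults so far: 2)
  step 10: ref 3 -> FAULT, evict 2, frames=[1,3] (faults so far: 3)
  step 11: ref 1 -> HIT, frames=[1,3] (faults so far: 3)
  step 12: ref 4 -> FAULT, evict 3, frames=[1,4] (faults so far: 4)
  step 13: ref 4 -> HIT, frames=[1,4] (faults so far: 4)
  LRU total faults: 4
--- Optimal ---
  step 0: ref 1 -> FAULT, frames=[1,-] (faults so far: 1)
  step 1: ref 1 -> HIT, frames=[1,-] (faults so far: 1)
  step 2: ref 1 -> HIT, frames=[1,-] (faults so far: 1)
  step 3: ref 1 -> HIT, frames=[1,-] (faults so far: 1)
  step 4: ref 2 -> FAULT, frames=[1,2] (faults so far: 2)
  step 5: ref 1 -> HIT, frames=[1,2] (faults so far: 2)
  step 6: ref 1 -> HIT, frames=[1,2] (faults so far: 2)
  step 7: ref 1 -> HIT, frames=[1,2] (faults so far: 2)
  step 8: ref 1 -> HIT, frames=[1,2] (faults so far: 2)
  step 9: ref 1 -> HIT, frames=[1,2] (faults so far: 2)
  step 10: ref 3 -> FAULT, evict 2, frames=[1,3] (faults so far: 3)
  step 11: ref 1 -> HIT, frames=[1,3] (faults so far: 3)
  step 12: ref 4 -> FAULT, evict 1, frames=[4,3] (faults so far: 4)
  step 13: ref 4 -> HIT, frames=[4,3] (faults so far: 4)
  Optimal total faults: 4

Answer: 5 4 4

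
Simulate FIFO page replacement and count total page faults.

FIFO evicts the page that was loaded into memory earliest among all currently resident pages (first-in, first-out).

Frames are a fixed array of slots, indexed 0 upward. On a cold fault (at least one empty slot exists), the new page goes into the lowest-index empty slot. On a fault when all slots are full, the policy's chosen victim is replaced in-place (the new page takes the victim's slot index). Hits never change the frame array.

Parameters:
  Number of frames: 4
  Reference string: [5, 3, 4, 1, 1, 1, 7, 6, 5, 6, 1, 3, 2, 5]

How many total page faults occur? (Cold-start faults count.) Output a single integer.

Answer: 9

Derivation:
Step 0: ref 5 → FAULT, frames=[5,-,-,-]
Step 1: ref 3 → FAULT, frames=[5,3,-,-]
Step 2: ref 4 → FAULT, frames=[5,3,4,-]
Step 3: ref 1 → FAULT, frames=[5,3,4,1]
Step 4: ref 1 → HIT, frames=[5,3,4,1]
Step 5: ref 1 → HIT, frames=[5,3,4,1]
Step 6: ref 7 → FAULT (evict 5), frames=[7,3,4,1]
Step 7: ref 6 → FAULT (evict 3), frames=[7,6,4,1]
Step 8: ref 5 → FAULT (evict 4), frames=[7,6,5,1]
Step 9: ref 6 → HIT, frames=[7,6,5,1]
Step 10: ref 1 → HIT, frames=[7,6,5,1]
Step 11: ref 3 → FAULT (evict 1), frames=[7,6,5,3]
Step 12: ref 2 → FAULT (evict 7), frames=[2,6,5,3]
Step 13: ref 5 → HIT, frames=[2,6,5,3]
Total faults: 9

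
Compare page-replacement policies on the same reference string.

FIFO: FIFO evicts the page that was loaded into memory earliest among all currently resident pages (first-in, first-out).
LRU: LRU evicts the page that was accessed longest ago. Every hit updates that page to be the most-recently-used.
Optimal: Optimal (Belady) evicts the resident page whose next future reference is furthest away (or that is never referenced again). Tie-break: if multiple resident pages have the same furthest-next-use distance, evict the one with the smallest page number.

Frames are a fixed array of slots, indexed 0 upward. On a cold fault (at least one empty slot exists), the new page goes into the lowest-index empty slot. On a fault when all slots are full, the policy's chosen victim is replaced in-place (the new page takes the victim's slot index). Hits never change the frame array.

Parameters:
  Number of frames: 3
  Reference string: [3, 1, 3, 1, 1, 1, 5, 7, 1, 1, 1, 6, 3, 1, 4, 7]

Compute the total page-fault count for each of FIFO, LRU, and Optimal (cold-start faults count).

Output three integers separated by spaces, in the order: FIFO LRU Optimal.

--- FIFO ---
  step 0: ref 3 -> FAULT, frames=[3,-,-] (faults so far: 1)
  step 1: ref 1 -> FAULT, frames=[3,1,-] (faults so far: 2)
  step 2: ref 3 -> HIT, frames=[3,1,-] (faults so far: 2)
  step 3: ref 1 -> HIT, frames=[3,1,-] (faults so far: 2)
  step 4: ref 1 -> HIT, frames=[3,1,-] (faults so far: 2)
  step 5: ref 1 -> HIT, frames=[3,1,-] (faults so far: 2)
  step 6: ref 5 -> FAULT, frames=[3,1,5] (faults so far: 3)
  step 7: ref 7 -> FAULT, evict 3, frames=[7,1,5] (faults so far: 4)
  step 8: ref 1 -> HIT, frames=[7,1,5] (faults so far: 4)
  step 9: ref 1 -> HIT, frames=[7,1,5] (faults so far: 4)
  step 10: ref 1 -> HIT, frames=[7,1,5] (faults so far: 4)
  step 11: ref 6 -> FAULT, evict 1, frames=[7,6,5] (faults so far: 5)
  step 12: ref 3 -> FAULT, evict 5, frames=[7,6,3] (faults so far: 6)
  step 13: ref 1 -> FAULT, evict 7, frames=[1,6,3] (faults so far: 7)
  step 14: ref 4 -> FAULT, evict 6, frames=[1,4,3] (faults so far: 8)
  step 15: ref 7 -> FAULT, evict 3, frames=[1,4,7] (faults so far: 9)
  FIFO total faults: 9
--- LRU ---
  step 0: ref 3 -> FAULT, frames=[3,-,-] (faults so far: 1)
  step 1: ref 1 -> FAULT, frames=[3,1,-] (faults so far: 2)
  step 2: ref 3 -> HIT, frames=[3,1,-] (faults so far: 2)
  step 3: ref 1 -> HIT, frames=[3,1,-] (faults so far: 2)
  step 4: ref 1 -> HIT, frames=[3,1,-] (faults so far: 2)
  step 5: ref 1 -> HIT, frames=[3,1,-] (faults so far: 2)
  step 6: ref 5 -> FAULT, frames=[3,1,5] (faults so far: 3)
  step 7: ref 7 -> FAULT, evict 3, frames=[7,1,5] (faults so far: 4)
  step 8: ref 1 -> HIT, frames=[7,1,5] (faults so far: 4)
  step 9: ref 1 -> HIT, frames=[7,1,5] (faults so far: 4)
  step 10: ref 1 -> HIT, frames=[7,1,5] (faults so far: 4)
  step 11: ref 6 -> FAULT, evict 5, frames=[7,1,6] (faults so far: 5)
  step 12: ref 3 -> FAULT, evict 7, frames=[3,1,6] (faults so far: 6)
  step 13: ref 1 -> HIT, frames=[3,1,6] (faults so far: 6)
  step 14: ref 4 -> FAULT, evict 6, frames=[3,1,4] (faults so far: 7)
  step 15: ref 7 -> FAULT, evict 3, frames=[7,1,4] (faults so far: 8)
  LRU total faults: 8
--- Optimal ---
  step 0: ref 3 -> FAULT, frames=[3,-,-] (faults so far: 1)
  step 1: ref 1 -> FAULT, frames=[3,1,-] (faults so far: 2)
  step 2: ref 3 -> HIT, frames=[3,1,-] (faults so far: 2)
  step 3: ref 1 -> HIT, frames=[3,1,-] (faults so far: 2)
  step 4: ref 1 -> HIT, frames=[3,1,-] (faults so far: 2)
  step 5: ref 1 -> HIT, frames=[3,1,-] (faults so far: 2)
  step 6: ref 5 -> FAULT, frames=[3,1,5] (faults so far: 3)
  step 7: ref 7 -> FAULT, evict 5, frames=[3,1,7] (faults so far: 4)
  step 8: ref 1 -> HIT, frames=[3,1,7] (faults so far: 4)
  step 9: ref 1 -> HIT, frames=[3,1,7] (faults so far: 4)
  step 10: ref 1 -> HIT, frames=[3,1,7] (faults so far: 4)
  step 11: ref 6 -> FAULT, evict 7, frames=[3,1,6] (faults so far: 5)
  step 12: ref 3 -> HIT, frames=[3,1,6] (faults so far: 5)
  step 13: ref 1 -> HIT, frames=[3,1,6] (faults so far: 5)
  step 14: ref 4 -> FAULT, evict 1, frames=[3,4,6] (faults so far: 6)
  step 15: ref 7 -> FAULT, evict 3, frames=[7,4,6] (faults so far: 7)
  Optimal total faults: 7

Answer: 9 8 7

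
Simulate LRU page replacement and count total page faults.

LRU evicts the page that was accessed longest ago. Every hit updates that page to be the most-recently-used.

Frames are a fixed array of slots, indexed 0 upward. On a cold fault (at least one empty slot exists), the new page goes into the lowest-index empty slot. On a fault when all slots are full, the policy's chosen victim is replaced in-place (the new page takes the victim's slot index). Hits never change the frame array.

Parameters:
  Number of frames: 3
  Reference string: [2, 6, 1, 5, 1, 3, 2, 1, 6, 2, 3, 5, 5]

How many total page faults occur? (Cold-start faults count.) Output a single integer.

Step 0: ref 2 → FAULT, frames=[2,-,-]
Step 1: ref 6 → FAULT, frames=[2,6,-]
Step 2: ref 1 → FAULT, frames=[2,6,1]
Step 3: ref 5 → FAULT (evict 2), frames=[5,6,1]
Step 4: ref 1 → HIT, frames=[5,6,1]
Step 5: ref 3 → FAULT (evict 6), frames=[5,3,1]
Step 6: ref 2 → FAULT (evict 5), frames=[2,3,1]
Step 7: ref 1 → HIT, frames=[2,3,1]
Step 8: ref 6 → FAULT (evict 3), frames=[2,6,1]
Step 9: ref 2 → HIT, frames=[2,6,1]
Step 10: ref 3 → FAULT (evict 1), frames=[2,6,3]
Step 11: ref 5 → FAULT (evict 6), frames=[2,5,3]
Step 12: ref 5 → HIT, frames=[2,5,3]
Total faults: 9

Answer: 9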